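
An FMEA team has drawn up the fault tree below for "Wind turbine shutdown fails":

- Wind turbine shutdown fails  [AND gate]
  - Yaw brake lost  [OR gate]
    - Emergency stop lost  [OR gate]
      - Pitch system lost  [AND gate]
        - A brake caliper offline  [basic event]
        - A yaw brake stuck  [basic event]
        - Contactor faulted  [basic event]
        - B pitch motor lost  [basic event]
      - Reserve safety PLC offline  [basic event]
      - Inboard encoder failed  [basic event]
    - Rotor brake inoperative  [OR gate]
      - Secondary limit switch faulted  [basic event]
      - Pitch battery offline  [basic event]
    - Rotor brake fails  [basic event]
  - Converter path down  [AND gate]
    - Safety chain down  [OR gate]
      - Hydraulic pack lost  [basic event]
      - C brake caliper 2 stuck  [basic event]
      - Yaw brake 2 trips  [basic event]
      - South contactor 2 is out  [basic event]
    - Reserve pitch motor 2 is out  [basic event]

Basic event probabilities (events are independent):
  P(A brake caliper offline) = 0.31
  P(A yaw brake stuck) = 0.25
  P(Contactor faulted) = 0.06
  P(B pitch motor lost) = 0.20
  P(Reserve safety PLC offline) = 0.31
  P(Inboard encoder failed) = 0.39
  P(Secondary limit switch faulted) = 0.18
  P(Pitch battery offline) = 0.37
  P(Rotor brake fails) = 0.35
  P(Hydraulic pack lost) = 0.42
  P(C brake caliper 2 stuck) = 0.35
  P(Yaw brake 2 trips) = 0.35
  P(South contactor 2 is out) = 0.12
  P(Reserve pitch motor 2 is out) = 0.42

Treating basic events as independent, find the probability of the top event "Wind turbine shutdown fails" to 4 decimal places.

0.2829

P(Pitch system lost) [AND] = 0.31 × 0.25 × 0.06 × 0.20 = 0.000930
P(Emergency stop lost) [OR] = 1 − (1−0.000930) × (1−0.31) × (1−0.39) = 0.579491
P(Rotor brake inoperative) [OR] = 1 − (1−0.18) × (1−0.37) = 0.483400
P(Yaw brake lost) [OR] = 1 − (1−0.579491) × (1−0.483400) × (1−0.35) = 0.858797
P(Safety chain down) [OR] = 1 − (1−0.42) × (1−0.35) × (1−0.35) × (1−0.12) = 0.784356
P(Converter path down) [AND] = 0.784356 × 0.42 = 0.329430
P(Wind turbine shutdown fails) [AND] = 0.858797 × 0.329430 = 0.282913
Rounded to 4 decimal places: P(Wind turbine shutdown fails) ≈ 0.2829.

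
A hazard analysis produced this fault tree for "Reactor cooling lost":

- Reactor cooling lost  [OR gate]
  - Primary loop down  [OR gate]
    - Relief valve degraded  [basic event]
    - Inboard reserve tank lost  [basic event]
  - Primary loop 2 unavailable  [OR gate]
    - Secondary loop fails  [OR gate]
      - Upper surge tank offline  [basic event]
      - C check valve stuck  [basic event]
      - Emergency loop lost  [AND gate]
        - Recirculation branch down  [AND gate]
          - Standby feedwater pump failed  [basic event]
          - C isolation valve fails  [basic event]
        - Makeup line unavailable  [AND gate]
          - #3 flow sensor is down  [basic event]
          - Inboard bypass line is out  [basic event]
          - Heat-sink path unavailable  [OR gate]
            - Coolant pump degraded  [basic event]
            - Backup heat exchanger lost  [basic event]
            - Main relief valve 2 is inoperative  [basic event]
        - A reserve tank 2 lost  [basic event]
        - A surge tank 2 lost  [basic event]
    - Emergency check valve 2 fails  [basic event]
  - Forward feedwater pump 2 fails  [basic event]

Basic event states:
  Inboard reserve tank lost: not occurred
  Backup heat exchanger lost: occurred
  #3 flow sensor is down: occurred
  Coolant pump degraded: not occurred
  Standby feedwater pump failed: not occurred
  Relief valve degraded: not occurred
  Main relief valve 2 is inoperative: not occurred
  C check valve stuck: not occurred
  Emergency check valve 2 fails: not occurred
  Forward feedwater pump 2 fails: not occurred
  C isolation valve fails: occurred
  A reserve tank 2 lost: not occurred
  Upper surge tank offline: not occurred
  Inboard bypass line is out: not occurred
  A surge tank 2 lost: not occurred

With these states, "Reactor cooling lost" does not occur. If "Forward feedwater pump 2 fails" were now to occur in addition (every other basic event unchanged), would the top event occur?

Yes

Counterfactual: set "Forward feedwater pump 2 fails" to occurred.
Primary loop down [OR]: Relief valve degraded=not, Inboard reserve tank lost=not → no input occurs → does not occur.
Recirculation branch down [AND]: Standby feedwater pump failed=not, C isolation valve fails=occurs → not all inputs occur → does not occur.
Heat-sink path unavailable [OR]: Coolant pump degraded=not, Backup heat exchanger lost=occurs, Main relief valve 2 is inoperative=not → at least one input occurs → occurs.
Makeup line unavailable [AND]: #3 flow sensor is down=occurs, Inboard bypass line is out=not, Heat-sink path unavailable=occurs → not all inputs occur → does not occur.
Emergency loop lost [AND]: Recirculation branch down=not, Makeup line unavailable=not, A reserve tank 2 lost=not, A surge tank 2 lost=not → not all inputs occur → does not occur.
Secondary loop fails [OR]: Upper surge tank offline=not, C check valve stuck=not, Emergency loop lost=not → no input occurs → does not occur.
Primary loop 2 unavailable [OR]: Secondary loop fails=not, Emergency check valve 2 fails=not → no input occurs → does not occur.
Reactor cooling lost [OR]: Primary loop down=not, Primary loop 2 unavailable=not, Forward feedwater pump 2 fails=occurs → at least one input occurs → occurs.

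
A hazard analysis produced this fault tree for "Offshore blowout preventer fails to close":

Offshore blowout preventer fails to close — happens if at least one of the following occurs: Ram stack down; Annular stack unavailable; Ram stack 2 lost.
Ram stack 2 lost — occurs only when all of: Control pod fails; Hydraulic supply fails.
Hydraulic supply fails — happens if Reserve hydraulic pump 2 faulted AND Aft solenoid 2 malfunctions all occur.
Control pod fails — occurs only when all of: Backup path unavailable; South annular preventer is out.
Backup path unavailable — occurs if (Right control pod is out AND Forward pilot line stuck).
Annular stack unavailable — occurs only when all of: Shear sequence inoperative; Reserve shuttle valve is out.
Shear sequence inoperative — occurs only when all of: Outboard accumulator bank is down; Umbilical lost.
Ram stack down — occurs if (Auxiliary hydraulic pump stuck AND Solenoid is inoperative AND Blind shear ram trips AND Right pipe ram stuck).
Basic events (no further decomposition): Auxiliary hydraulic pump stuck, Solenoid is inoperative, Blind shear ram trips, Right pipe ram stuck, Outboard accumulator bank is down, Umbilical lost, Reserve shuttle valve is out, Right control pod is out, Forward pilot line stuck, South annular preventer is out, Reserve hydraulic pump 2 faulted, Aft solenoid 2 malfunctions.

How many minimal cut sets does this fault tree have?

Ram stack down [AND]: one cut set from each child combined → 1 × 1 × 1 × 1 = 1 cut set(s).
Shear sequence inoperative [AND]: one cut set from each child combined → 1 × 1 = 1 cut set(s).
Annular stack unavailable [AND]: one cut set from each child combined → 1 × 1 = 1 cut set(s).
Backup path unavailable [AND]: one cut set from each child combined → 1 × 1 = 1 cut set(s).
Control pod fails [AND]: one cut set from each child combined → 1 × 1 = 1 cut set(s).
Hydraulic supply fails [AND]: one cut set from each child combined → 1 × 1 = 1 cut set(s).
Ram stack 2 lost [AND]: one cut set from each child combined → 1 × 1 = 1 cut set(s).
Offshore blowout preventer fails to close [OR]: union of children's cut sets → 3 cut set(s).
Minimal cut sets: {Auxiliary hydraulic pump stuck, Blind shear ram trips, Right pipe ram stuck, Solenoid is inoperative}; {Outboard accumulator bank is down, Reserve shuttle valve is out, Umbilical lost}; {Aft solenoid 2 malfunctions, Forward pilot line stuck, Reserve hydraulic pump 2 faulted, Right control pod is out, South annular preventer is out}.

3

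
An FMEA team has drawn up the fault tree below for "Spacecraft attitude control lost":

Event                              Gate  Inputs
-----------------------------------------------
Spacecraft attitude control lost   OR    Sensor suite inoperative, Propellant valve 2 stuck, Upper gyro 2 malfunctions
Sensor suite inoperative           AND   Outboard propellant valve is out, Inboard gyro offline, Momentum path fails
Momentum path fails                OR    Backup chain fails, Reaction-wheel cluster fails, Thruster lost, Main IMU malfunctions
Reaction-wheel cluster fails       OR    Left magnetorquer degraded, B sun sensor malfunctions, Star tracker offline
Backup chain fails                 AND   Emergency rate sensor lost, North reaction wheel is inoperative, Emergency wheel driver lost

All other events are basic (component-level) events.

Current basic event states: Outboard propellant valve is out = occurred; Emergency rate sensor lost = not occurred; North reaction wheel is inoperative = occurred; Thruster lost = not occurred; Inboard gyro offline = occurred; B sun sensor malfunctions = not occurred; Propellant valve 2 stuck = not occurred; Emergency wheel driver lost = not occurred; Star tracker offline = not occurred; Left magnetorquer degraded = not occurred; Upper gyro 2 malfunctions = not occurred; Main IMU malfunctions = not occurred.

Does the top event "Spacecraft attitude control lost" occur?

Backup chain fails [AND]: Emergency rate sensor lost=not, North reaction wheel is inoperative=occurs, Emergency wheel driver lost=not → not all inputs occur → does not occur.
Reaction-wheel cluster fails [OR]: Left magnetorquer degraded=not, B sun sensor malfunctions=not, Star tracker offline=not → no input occurs → does not occur.
Momentum path fails [OR]: Backup chain fails=not, Reaction-wheel cluster fails=not, Thruster lost=not, Main IMU malfunctions=not → no input occurs → does not occur.
Sensor suite inoperative [AND]: Outboard propellant valve is out=occurs, Inboard gyro offline=occurs, Momentum path fails=not → not all inputs occur → does not occur.
Spacecraft attitude control lost [OR]: Sensor suite inoperative=not, Propellant valve 2 stuck=not, Upper gyro 2 malfunctions=not → no input occurs → does not occur.

No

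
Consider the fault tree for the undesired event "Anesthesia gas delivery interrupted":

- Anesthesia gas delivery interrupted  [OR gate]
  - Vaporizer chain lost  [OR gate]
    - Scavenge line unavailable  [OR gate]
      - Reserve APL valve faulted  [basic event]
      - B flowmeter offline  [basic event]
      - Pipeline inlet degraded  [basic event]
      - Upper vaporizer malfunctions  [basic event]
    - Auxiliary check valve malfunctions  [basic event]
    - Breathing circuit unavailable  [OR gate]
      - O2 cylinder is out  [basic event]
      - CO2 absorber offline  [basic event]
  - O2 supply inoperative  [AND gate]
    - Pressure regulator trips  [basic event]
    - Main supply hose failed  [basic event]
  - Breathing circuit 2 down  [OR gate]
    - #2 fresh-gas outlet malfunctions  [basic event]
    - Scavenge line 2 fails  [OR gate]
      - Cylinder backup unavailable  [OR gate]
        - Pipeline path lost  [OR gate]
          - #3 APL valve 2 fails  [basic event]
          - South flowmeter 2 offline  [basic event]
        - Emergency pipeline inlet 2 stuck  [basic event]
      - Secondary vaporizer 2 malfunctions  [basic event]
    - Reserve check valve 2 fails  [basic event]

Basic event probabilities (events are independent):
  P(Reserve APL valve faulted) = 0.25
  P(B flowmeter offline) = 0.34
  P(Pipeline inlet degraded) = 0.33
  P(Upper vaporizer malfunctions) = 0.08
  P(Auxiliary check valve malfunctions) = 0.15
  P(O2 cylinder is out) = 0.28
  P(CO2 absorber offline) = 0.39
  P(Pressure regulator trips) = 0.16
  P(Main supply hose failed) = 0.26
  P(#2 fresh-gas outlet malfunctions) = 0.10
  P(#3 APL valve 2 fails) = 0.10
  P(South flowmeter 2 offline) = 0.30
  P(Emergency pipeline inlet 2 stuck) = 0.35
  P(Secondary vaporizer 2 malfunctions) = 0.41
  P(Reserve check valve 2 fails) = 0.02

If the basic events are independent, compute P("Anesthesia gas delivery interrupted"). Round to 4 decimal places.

0.9767

P(Scavenge line unavailable) [OR] = 1 − (1−0.25) × (1−0.34) × (1−0.33) × (1−0.08) = 0.694882
P(Breathing circuit unavailable) [OR] = 1 − (1−0.28) × (1−0.39) = 0.560800
P(Vaporizer chain lost) [OR] = 1 − (1−0.694882) × (1−0.15) × (1−0.560800) = 0.886093
P(O2 supply inoperative) [AND] = 0.16 × 0.26 = 0.041600
P(Pipeline path lost) [OR] = 1 − (1−0.10) × (1−0.30) = 0.370000
P(Cylinder backup unavailable) [OR] = 1 − (1−0.370000) × (1−0.35) = 0.590500
P(Scavenge line 2 fails) [OR] = 1 − (1−0.590500) × (1−0.41) = 0.758395
P(Breathing circuit 2 down) [OR] = 1 − (1−0.10) × (1−0.758395) × (1−0.02) = 0.786904
P(Anesthesia gas delivery interrupted) [OR] = 1 − (1−0.886093) × (1−0.041600) × (1−0.786904) = 0.976737
Rounded to 4 decimal places: P(Anesthesia gas delivery interrupted) ≈ 0.9767.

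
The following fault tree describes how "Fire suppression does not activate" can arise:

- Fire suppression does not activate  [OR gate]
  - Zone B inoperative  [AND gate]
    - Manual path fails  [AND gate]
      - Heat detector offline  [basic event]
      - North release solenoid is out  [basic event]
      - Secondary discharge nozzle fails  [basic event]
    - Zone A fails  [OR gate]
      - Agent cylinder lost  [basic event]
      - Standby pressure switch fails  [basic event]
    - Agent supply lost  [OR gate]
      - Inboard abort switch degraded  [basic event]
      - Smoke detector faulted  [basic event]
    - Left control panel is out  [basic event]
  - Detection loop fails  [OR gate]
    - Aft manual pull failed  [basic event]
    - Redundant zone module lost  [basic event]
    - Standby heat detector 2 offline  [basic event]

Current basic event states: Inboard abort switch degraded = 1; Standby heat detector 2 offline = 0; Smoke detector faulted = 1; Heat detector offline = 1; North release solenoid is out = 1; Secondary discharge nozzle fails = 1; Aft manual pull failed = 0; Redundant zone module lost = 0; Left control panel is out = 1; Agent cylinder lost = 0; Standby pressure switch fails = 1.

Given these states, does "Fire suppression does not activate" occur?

Manual path fails [AND]: Heat detector offline=occurs, North release solenoid is out=occurs, Secondary discharge nozzle fails=occurs → all inputs occur → occurs.
Zone A fails [OR]: Agent cylinder lost=not, Standby pressure switch fails=occurs → at least one input occurs → occurs.
Agent supply lost [OR]: Inboard abort switch degraded=occurs, Smoke detector faulted=occurs → at least one input occurs → occurs.
Zone B inoperative [AND]: Manual path fails=occurs, Zone A fails=occurs, Agent supply lost=occurs, Left control panel is out=occurs → all inputs occur → occurs.
Detection loop fails [OR]: Aft manual pull failed=not, Redundant zone module lost=not, Standby heat detector 2 offline=not → no input occurs → does not occur.
Fire suppression does not activate [OR]: Zone B inoperative=occurs, Detection loop fails=not → at least one input occurs → occurs.

Yes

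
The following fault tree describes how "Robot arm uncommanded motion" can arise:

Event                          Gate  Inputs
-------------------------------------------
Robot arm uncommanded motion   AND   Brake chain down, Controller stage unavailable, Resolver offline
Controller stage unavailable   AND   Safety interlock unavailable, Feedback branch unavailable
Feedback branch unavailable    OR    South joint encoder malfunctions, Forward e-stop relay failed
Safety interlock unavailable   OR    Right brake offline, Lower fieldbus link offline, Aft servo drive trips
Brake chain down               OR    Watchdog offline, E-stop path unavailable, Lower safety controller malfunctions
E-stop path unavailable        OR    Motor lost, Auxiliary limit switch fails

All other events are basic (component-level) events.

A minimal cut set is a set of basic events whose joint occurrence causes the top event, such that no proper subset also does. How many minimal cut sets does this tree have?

24

E-stop path unavailable [OR]: union of children's cut sets → 2 cut set(s).
Brake chain down [OR]: union of children's cut sets → 4 cut set(s).
Safety interlock unavailable [OR]: union of children's cut sets → 3 cut set(s).
Feedback branch unavailable [OR]: union of children's cut sets → 2 cut set(s).
Controller stage unavailable [AND]: one cut set from each child combined → 3 × 2 = 6 cut set(s).
Robot arm uncommanded motion [AND]: one cut set from each child combined → 4 × 6 × 1 = 24 cut set(s).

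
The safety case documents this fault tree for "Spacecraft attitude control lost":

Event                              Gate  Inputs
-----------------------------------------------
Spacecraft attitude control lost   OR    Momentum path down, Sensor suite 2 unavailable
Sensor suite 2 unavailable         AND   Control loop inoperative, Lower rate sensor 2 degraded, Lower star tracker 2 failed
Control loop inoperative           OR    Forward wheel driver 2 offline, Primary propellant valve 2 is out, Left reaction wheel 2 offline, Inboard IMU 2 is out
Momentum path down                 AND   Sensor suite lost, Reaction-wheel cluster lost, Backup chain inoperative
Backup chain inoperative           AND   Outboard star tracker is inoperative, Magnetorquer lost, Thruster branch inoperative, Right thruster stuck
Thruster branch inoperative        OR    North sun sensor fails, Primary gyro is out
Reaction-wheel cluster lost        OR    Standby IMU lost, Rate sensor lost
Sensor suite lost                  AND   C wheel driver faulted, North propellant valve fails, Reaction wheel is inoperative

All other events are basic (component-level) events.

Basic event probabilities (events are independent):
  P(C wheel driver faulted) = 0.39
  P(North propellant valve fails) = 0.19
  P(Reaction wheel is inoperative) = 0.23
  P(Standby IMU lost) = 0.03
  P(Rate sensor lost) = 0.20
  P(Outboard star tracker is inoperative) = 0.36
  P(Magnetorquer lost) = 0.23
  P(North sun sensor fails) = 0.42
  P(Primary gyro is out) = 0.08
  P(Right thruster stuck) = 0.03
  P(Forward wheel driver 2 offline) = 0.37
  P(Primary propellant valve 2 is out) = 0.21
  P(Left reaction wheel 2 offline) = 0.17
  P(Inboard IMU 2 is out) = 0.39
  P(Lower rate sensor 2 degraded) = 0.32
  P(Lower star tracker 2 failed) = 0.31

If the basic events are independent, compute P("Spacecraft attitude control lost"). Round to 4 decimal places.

0.0742

P(Sensor suite lost) [AND] = 0.39 × 0.19 × 0.23 = 0.017043
P(Reaction-wheel cluster lost) [OR] = 1 − (1−0.03) × (1−0.20) = 0.224000
P(Thruster branch inoperative) [OR] = 1 − (1−0.42) × (1−0.08) = 0.466400
P(Backup chain inoperative) [AND] = 0.36 × 0.23 × 0.466400 × 0.03 = 0.001159
P(Momentum path down) [AND] = 0.017043 × 0.224000 × 0.001159 = 0.000004
P(Control loop inoperative) [OR] = 1 − (1−0.37) × (1−0.21) × (1−0.17) × (1−0.39) = 0.748014
P(Sensor suite 2 unavailable) [AND] = 0.748014 × 0.32 × 0.31 = 0.074203
P(Spacecraft attitude control lost) [OR] = 1 − (1−0.000004) × (1−0.074203) = 0.074207
Rounded to 4 decimal places: P(Spacecraft attitude control lost) ≈ 0.0742.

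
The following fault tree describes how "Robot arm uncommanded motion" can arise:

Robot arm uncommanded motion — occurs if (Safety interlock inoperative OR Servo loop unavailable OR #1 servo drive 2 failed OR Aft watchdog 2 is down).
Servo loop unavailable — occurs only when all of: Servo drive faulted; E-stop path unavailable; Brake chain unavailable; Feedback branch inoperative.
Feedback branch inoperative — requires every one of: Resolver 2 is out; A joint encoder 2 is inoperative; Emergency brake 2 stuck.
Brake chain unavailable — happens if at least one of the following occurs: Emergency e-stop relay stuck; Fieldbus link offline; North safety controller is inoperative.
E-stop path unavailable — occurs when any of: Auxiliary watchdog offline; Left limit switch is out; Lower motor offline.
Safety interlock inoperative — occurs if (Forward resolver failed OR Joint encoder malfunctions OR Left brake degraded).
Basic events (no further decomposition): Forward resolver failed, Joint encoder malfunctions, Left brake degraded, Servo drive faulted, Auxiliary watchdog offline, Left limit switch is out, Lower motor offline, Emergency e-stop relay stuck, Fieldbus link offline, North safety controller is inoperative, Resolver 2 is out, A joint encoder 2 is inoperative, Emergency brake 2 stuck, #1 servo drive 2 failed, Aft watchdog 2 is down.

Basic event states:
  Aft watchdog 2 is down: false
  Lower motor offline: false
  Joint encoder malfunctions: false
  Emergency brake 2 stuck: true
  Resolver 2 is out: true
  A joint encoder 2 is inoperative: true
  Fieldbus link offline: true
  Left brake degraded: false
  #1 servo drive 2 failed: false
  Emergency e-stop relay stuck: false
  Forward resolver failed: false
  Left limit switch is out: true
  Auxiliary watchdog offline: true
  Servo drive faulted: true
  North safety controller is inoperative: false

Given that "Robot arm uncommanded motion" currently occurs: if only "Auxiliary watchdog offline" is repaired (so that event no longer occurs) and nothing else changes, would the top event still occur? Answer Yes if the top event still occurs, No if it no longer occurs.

Yes

Counterfactual: set "Auxiliary watchdog offline" to not occurred.
Safety interlock inoperative [OR]: Forward resolver failed=not, Joint encoder malfunctions=not, Left brake degraded=not → no input occurs → does not occur.
E-stop path unavailable [OR]: Auxiliary watchdog offline=not, Left limit switch is out=occurs, Lower motor offline=not → at least one input occurs → occurs.
Brake chain unavailable [OR]: Emergency e-stop relay stuck=not, Fieldbus link offline=occurs, North safety controller is inoperative=not → at least one input occurs → occurs.
Feedback branch inoperative [AND]: Resolver 2 is out=occurs, A joint encoder 2 is inoperative=occurs, Emergency brake 2 stuck=occurs → all inputs occur → occurs.
Servo loop unavailable [AND]: Servo drive faulted=occurs, E-stop path unavailable=occurs, Brake chain unavailable=occurs, Feedback branch inoperative=occurs → all inputs occur → occurs.
Robot arm uncommanded motion [OR]: Safety interlock inoperative=not, Servo loop unavailable=occurs, #1 servo drive 2 failed=not, Aft watchdog 2 is down=not → at least one input occurs → occurs.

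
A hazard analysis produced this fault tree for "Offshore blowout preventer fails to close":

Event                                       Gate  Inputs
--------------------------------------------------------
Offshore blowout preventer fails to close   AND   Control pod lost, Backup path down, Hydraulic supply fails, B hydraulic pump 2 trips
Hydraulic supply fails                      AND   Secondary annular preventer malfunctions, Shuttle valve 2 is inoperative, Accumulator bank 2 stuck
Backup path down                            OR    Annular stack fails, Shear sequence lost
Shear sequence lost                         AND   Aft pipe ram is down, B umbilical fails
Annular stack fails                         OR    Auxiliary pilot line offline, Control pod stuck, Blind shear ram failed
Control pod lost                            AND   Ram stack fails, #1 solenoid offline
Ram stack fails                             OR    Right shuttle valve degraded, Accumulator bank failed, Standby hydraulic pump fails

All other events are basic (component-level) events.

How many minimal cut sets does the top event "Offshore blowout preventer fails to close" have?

Ram stack fails [OR]: union of children's cut sets → 3 cut set(s).
Control pod lost [AND]: one cut set from each child combined → 3 × 1 = 3 cut set(s).
Annular stack fails [OR]: union of children's cut sets → 3 cut set(s).
Shear sequence lost [AND]: one cut set from each child combined → 1 × 1 = 1 cut set(s).
Backup path down [OR]: union of children's cut sets → 4 cut set(s).
Hydraulic supply fails [AND]: one cut set from each child combined → 1 × 1 × 1 = 1 cut set(s).
Offshore blowout preventer fails to close [AND]: one cut set from each child combined → 3 × 4 × 1 × 1 = 12 cut set(s).

12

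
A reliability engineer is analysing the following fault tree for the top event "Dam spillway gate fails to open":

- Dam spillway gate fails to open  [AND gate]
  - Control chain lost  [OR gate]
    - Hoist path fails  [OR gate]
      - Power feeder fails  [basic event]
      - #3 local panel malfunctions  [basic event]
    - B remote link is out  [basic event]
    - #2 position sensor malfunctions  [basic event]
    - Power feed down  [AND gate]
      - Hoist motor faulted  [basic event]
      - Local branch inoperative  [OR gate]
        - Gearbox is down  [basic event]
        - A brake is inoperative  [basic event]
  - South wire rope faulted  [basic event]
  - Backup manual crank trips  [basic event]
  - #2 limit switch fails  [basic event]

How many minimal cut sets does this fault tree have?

6

Hoist path fails [OR]: union of children's cut sets → 2 cut set(s).
Local branch inoperative [OR]: union of children's cut sets → 2 cut set(s).
Power feed down [AND]: one cut set from each child combined → 1 × 2 = 2 cut set(s).
Control chain lost [OR]: union of children's cut sets → 6 cut set(s).
Dam spillway gate fails to open [AND]: one cut set from each child combined → 6 × 1 × 1 × 1 = 6 cut set(s).
Minimal cut sets: {#2 limit switch fails, Backup manual crank trips, Power feeder fails, South wire rope faulted}; {#2 limit switch fails, #3 local panel malfunctions, Backup manual crank trips, South wire rope faulted}; {#2 limit switch fails, B remote link is out, Backup manual crank trips, South wire rope faulted}; {#2 limit switch fails, #2 position sensor malfunctions, Backup manual crank trips, South wire rope faulted}; {#2 limit switch fails, Backup manual crank trips, Gearbox is down, Hoist motor faulted, South wire rope faulted}; {#2 limit switch fails, A brake is inoperative, Backup manual crank trips, Hoist motor faulted, South wire rope faulted}.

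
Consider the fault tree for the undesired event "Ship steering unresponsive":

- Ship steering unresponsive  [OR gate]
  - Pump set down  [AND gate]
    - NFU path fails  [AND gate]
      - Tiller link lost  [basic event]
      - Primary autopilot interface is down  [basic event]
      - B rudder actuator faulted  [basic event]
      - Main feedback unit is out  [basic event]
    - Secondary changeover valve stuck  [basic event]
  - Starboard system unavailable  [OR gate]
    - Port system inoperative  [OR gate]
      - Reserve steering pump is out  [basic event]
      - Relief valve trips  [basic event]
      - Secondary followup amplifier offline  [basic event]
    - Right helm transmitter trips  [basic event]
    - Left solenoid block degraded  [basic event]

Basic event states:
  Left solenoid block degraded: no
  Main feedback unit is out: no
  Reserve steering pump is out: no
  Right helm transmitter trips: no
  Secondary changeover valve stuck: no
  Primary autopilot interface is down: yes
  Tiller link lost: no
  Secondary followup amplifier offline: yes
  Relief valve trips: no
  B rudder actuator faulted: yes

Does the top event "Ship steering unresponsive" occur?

Yes

NFU path fails [AND]: Tiller link lost=not, Primary autopilot interface is down=occurs, B rudder actuator faulted=occurs, Main feedback unit is out=not → not all inputs occur → does not occur.
Pump set down [AND]: NFU path fails=not, Secondary changeover valve stuck=not → not all inputs occur → does not occur.
Port system inoperative [OR]: Reserve steering pump is out=not, Relief valve trips=not, Secondary followup amplifier offline=occurs → at least one input occurs → occurs.
Starboard system unavailable [OR]: Port system inoperative=occurs, Right helm transmitter trips=not, Left solenoid block degraded=not → at least one input occurs → occurs.
Ship steering unresponsive [OR]: Pump set down=not, Starboard system unavailable=occurs → at least one input occurs → occurs.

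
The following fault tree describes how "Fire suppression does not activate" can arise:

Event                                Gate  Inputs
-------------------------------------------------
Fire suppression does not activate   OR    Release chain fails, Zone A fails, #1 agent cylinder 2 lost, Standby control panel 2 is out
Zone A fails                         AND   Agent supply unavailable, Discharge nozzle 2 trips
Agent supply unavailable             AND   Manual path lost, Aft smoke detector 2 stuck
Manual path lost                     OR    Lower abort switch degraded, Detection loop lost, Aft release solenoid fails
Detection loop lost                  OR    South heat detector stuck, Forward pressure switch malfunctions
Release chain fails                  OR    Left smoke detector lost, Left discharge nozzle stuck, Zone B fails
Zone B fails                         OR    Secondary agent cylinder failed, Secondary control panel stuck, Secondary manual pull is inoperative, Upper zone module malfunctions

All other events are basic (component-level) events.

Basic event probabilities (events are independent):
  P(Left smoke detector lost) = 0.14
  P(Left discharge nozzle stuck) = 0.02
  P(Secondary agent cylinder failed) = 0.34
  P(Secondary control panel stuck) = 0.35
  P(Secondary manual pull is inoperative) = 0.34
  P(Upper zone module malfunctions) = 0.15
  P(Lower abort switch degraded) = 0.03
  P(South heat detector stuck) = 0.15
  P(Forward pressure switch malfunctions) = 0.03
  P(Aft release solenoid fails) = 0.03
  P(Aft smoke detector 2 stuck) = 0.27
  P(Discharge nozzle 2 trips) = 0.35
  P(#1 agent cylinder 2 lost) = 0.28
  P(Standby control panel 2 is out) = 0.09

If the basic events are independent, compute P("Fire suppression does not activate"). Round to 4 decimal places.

0.8699

P(Zone B fails) [OR] = 1 − (1−0.34) × (1−0.35) × (1−0.34) × (1−0.15) = 0.759331
P(Release chain fails) [OR] = 1 − (1−0.14) × (1−0.02) × (1−0.759331) = 0.797164
P(Detection loop lost) [OR] = 1 − (1−0.15) × (1−0.03) = 0.175500
P(Manual path lost) [OR] = 1 − (1−0.03) × (1−0.175500) × (1−0.03) = 0.224228
P(Agent supply unavailable) [AND] = 0.224228 × 0.27 = 0.060542
P(Zone A fails) [AND] = 0.060542 × 0.35 = 0.021190
P(Fire suppression does not activate) [OR] = 1 − (1−0.797164) × (1−0.021190) × (1−0.28) × (1−0.09) = 0.869918
Rounded to 4 decimal places: P(Fire suppression does not activate) ≈ 0.8699.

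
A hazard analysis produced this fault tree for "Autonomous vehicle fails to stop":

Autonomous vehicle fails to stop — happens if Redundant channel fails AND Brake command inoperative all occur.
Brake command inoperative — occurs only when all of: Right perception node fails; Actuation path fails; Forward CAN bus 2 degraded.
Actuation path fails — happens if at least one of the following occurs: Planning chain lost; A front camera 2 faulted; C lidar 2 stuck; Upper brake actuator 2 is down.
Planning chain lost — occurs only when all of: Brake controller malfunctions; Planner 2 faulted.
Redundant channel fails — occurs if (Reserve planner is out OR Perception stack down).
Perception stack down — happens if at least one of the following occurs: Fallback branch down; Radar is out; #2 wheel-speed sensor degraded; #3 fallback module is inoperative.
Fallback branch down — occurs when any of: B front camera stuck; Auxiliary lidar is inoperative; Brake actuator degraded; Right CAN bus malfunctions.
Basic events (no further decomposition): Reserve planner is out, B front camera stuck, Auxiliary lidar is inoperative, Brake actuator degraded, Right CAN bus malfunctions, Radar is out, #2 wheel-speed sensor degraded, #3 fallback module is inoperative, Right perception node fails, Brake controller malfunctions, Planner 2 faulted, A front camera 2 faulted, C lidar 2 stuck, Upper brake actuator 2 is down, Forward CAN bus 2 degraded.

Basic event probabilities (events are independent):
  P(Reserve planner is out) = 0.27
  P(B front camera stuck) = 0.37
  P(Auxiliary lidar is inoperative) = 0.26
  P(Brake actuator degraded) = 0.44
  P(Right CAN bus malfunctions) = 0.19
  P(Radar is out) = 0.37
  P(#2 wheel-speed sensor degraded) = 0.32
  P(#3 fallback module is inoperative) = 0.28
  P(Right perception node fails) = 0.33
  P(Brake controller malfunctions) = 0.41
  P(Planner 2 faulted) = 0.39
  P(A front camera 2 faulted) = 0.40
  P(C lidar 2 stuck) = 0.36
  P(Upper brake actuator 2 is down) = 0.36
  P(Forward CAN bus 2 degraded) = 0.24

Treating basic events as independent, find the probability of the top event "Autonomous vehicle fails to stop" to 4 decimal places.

P(Fallback branch down) [OR] = 1 − (1−0.37) × (1−0.26) × (1−0.44) × (1−0.19) = 0.788532
P(Perception stack down) [OR] = 1 − (1−0.788532) × (1−0.37) × (1−0.32) × (1−0.28) = 0.934773
P(Redundant channel fails) [OR] = 1 − (1−0.27) × (1−0.934773) = 0.952384
P(Planning chain lost) [AND] = 0.41 × 0.39 = 0.159900
P(Actuation path fails) [OR] = 1 − (1−0.159900) × (1−0.40) × (1−0.36) × (1−0.36) = 0.793537
P(Brake command inoperative) [AND] = 0.33 × 0.793537 × 0.24 = 0.062848
P(Autonomous vehicle fails to stop) [AND] = 0.952384 × 0.062848 = 0.059855
Rounded to 4 decimal places: P(Autonomous vehicle fails to stop) ≈ 0.0599.

0.0599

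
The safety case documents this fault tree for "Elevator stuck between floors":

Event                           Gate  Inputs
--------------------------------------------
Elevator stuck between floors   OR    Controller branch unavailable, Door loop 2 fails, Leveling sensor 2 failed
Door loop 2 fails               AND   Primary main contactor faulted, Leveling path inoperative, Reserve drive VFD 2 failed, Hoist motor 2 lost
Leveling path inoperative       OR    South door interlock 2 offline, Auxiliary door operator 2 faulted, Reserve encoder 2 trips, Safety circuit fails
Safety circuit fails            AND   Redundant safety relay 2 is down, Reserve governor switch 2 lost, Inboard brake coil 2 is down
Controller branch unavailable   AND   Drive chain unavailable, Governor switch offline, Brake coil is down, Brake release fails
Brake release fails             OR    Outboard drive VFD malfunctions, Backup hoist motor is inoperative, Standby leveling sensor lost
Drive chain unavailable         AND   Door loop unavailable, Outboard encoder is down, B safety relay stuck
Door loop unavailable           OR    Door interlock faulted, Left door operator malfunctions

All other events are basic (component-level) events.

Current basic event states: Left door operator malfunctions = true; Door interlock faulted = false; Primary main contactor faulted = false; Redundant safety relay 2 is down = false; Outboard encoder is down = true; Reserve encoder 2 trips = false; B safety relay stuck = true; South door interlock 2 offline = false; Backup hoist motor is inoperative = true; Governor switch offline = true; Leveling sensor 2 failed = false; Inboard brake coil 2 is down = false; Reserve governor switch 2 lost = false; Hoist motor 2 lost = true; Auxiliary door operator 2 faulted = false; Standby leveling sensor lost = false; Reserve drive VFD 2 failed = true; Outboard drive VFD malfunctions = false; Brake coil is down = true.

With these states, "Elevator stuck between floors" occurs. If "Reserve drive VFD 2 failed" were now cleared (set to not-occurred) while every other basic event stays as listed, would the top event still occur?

Counterfactual: set "Reserve drive VFD 2 failed" to not occurred.
Door loop unavailable [OR]: Door interlock faulted=not, Left door operator malfunctions=occurs → at least one input occurs → occurs.
Drive chain unavailable [AND]: Door loop unavailable=occurs, Outboard encoder is down=occurs, B safety relay stuck=occurs → all inputs occur → occurs.
Brake release fails [OR]: Outboard drive VFD malfunctions=not, Backup hoist motor is inoperative=occurs, Standby leveling sensor lost=not → at least one input occurs → occurs.
Controller branch unavailable [AND]: Drive chain unavailable=occurs, Governor switch offline=occurs, Brake coil is down=occurs, Brake release fails=occurs → all inputs occur → occurs.
Safety circuit fails [AND]: Redundant safety relay 2 is down=not, Reserve governor switch 2 lost=not, Inboard brake coil 2 is down=not → not all inputs occur → does not occur.
Leveling path inoperative [OR]: South door interlock 2 offline=not, Auxiliary door operator 2 faulted=not, Reserve encoder 2 trips=not, Safety circuit fails=not → no input occurs → does not occur.
Door loop 2 fails [AND]: Primary main contactor faulted=not, Leveling path inoperative=not, Reserve drive VFD 2 failed=not, Hoist motor 2 lost=occurs → not all inputs occur → does not occur.
Elevator stuck between floors [OR]: Controller branch unavailable=occurs, Door loop 2 fails=not, Leveling sensor 2 failed=not → at least one input occurs → occurs.

Yes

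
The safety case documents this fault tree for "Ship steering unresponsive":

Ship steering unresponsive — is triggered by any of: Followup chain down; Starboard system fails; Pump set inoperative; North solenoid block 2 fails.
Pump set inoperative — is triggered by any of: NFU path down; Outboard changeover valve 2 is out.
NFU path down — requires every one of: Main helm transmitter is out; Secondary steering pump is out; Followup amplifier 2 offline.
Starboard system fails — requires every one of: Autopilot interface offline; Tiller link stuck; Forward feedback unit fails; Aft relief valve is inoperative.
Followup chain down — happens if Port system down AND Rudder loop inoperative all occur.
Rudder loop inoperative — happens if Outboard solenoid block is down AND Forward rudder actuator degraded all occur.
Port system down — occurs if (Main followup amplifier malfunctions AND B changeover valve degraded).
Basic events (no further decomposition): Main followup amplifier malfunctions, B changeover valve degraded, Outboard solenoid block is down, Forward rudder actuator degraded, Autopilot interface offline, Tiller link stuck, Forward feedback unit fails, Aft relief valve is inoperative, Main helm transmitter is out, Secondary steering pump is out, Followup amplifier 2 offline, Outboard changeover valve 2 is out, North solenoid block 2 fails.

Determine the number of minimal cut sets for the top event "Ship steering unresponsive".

Port system down [AND]: one cut set from each child combined → 1 × 1 = 1 cut set(s).
Rudder loop inoperative [AND]: one cut set from each child combined → 1 × 1 = 1 cut set(s).
Followup chain down [AND]: one cut set from each child combined → 1 × 1 = 1 cut set(s).
Starboard system fails [AND]: one cut set from each child combined → 1 × 1 × 1 × 1 = 1 cut set(s).
NFU path down [AND]: one cut set from each child combined → 1 × 1 × 1 = 1 cut set(s).
Pump set inoperative [OR]: union of children's cut sets → 2 cut set(s).
Ship steering unresponsive [OR]: union of children's cut sets → 5 cut set(s).
Minimal cut sets: {B changeover valve degraded, Forward rudder actuator degraded, Main followup amplifier malfunctions, Outboard solenoid block is down}; {Aft relief valve is inoperative, Autopilot interface offline, Forward feedback unit fails, Tiller link stuck}; {Followup amplifier 2 offline, Main helm transmitter is out, Secondary steering pump is out}; {Outboard changeover valve 2 is out}; {North solenoid block 2 fails}.

5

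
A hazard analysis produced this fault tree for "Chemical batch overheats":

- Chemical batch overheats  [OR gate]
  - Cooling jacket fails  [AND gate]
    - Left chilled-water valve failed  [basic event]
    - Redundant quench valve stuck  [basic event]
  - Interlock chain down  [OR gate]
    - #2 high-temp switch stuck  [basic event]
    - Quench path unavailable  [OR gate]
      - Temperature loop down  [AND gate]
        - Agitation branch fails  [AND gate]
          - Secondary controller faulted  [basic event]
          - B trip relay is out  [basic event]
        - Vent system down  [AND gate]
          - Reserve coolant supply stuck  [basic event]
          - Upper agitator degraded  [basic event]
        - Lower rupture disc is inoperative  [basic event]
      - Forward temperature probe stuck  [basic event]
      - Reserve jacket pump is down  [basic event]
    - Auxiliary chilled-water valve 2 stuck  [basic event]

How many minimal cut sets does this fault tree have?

Cooling jacket fails [AND]: one cut set from each child combined → 1 × 1 = 1 cut set(s).
Agitation branch fails [AND]: one cut set from each child combined → 1 × 1 = 1 cut set(s).
Vent system down [AND]: one cut set from each child combined → 1 × 1 = 1 cut set(s).
Temperature loop down [AND]: one cut set from each child combined → 1 × 1 × 1 = 1 cut set(s).
Quench path unavailable [OR]: union of children's cut sets → 3 cut set(s).
Interlock chain down [OR]: union of children's cut sets → 5 cut set(s).
Chemical batch overheats [OR]: union of children's cut sets → 6 cut set(s).
Minimal cut sets: {Left chilled-water valve failed, Redundant quench valve stuck}; {#2 high-temp switch stuck}; {B trip relay is out, Lower rupture disc is inoperative, Reserve coolant supply stuck, Secondary controller faulted, Upper agitator degraded}; {Forward temperature probe stuck}; {Reserve jacket pump is down}; {Auxiliary chilled-water valve 2 stuck}.

6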